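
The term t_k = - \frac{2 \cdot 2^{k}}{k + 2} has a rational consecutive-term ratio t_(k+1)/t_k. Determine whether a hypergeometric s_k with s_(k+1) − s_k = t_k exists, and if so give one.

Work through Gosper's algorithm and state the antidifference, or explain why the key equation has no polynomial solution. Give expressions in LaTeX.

no hypergeometric antidifference exists

The ratio is 2*(k + 2)/(k + 3).
A = 2*k + 4, B = k + 3, C = 1.
Solve (2*k + 4)·f(k+1) − (k + 2)·f(k) = 1.
deg f ≤ -1 (via 1,1,0).
Bound -1 < 0, so the key equation has no polynomial solution.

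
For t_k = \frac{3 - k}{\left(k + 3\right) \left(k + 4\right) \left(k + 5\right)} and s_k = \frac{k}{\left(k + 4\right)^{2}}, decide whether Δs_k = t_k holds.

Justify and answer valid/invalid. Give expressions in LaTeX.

s_(k+1) = (k + 1)/(k + 5)**2
s_(k+1) − s_k = k/(k + 5)**2 - k/(k + 4)**2 + (k + 5)**(-2)
(s_(k+1) − s_k) − t_k = 2*(k**2 + 3*k - 6)/(k**5 + 21*k**4 + 175*k**3 + 723*k**2 + 1480*k + 1200)

Invalid: residual \frac{2 \left(k^{2} + 3 k - 6\right)}{k^{5} + 21 k^{4} + 175 k^{3} + 723 k^{2} + 1480 k + 1200} ≠ 0.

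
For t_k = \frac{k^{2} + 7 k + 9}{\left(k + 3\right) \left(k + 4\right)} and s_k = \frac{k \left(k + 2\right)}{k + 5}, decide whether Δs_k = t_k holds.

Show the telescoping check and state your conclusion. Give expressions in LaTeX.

s_(k+1) = (k + 1)*(k + 3)/(k + 6)
s_(k+1) − s_k = (k**2 + 11*k + 15)/(k**2 + 11*k + 30)
(s_(k+1) − s_k) − t_k = 6*(-2*k**2 - 12*k - 15)/(k**4 + 18*k**3 + 119*k**2 + 342*k + 360)

Invalid: residual \frac{6 \left(- 2 k^{2} - 12 k - 15\right)}{k^{4} + 18 k^{3} + 119 k^{2} + 342 k + 360} ≠ 0.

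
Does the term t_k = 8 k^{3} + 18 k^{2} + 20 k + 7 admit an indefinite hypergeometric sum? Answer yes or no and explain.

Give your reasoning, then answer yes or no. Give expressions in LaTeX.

The ratio is (8*k**3 + 42*k**2 + 80*k + 53)/(8*k**3 + 18*k**2 + 20*k + 7).
A = 1, B = 1, C = k**3 + 9*k**2/4 + 5*k/2 + 7/8.
Need (1)·f(k+1) − (1)·f(k) = k**3 + 9*k**2/4 + 5*k/2 + 7/8.
Bound: deg f ≤ 4.
Solve for f: f(k) = k**2*(2*k**2 + 2*k + 3)/8 (degree 4 ≤ 4).
Then R = B(k−1)f/C = k**2*(2*k**2 + 2*k + 3)/(8*k**3 + 18*k**2 + 20*k + 7), so s_k = R(k)·t_k = k**2*(2*k**2 + 2*k + 3).
s_(k+1) − s_k = 8*k**3 + 18*k**2 + 20*k + 7 = t_k.

Yes. s_k = k^{2} \left(2 k^{2} + 2 k + 3\right).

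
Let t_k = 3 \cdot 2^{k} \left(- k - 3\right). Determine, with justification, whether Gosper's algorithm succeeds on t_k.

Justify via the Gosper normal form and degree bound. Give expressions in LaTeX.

Yes. s_k = 3 \cdot 2^{k} \left(- k - 1\right).

Compute t_(k+1)/t_k: get 2*(k + 4)/(k + 3).
So A=2 and B=1, with C=k + 3.
Solve (2)·f(k+1) − (1)·f(k) = k + 3.
deg f ≤ 1 (via 0,0,1).
A polynomial solution: f(k) = k + 1.
R(k) = B(k−1)·f(k)/C(k) = (k + 1)/(k + 3); s_k = R·t_k = 3*2**k*(-k - 1).
Check: Δs_k = 3*2**k*(-k - 3). ✓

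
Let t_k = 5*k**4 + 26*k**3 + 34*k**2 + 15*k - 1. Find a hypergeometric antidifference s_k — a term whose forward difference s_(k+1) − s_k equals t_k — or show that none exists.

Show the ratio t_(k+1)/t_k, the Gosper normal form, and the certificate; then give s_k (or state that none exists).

s_k = k*(k**4 + 4*k**3 - 3*k - 3)

r(k) = (5*k**4 + 46*k**3 + 142*k**2 + 181*k + 79)/(5*k**4 + 26*k**3 + 34*k**2 + 15*k - 1) after simplifying.
A = 1, B = 1, C = k**4 + 26*k**3/5 + 34*k**2/5 + 3*k - 1/5.
Key eq: (1)·f(k+1) = (1)·f(k) + (k**4 + 26*k**3/5 + 34*k**2/5 + 3*k - 1/5).
deg f ≤ 5 (via 0,0,4).
Coefficient equations give f(k) = k*(k**4 + 4*k**3 - 3*k - 3)/5.
Get s_k = R·t_k = k*(k**4 + 4*k**3 - 3*k - 3) with R(k) = B(k−1)f(k)/C(k) = k*(k**4 + 4*k**3 - 3*k - 3)/(5*k**4 + 26*k**3 + 34*k**2 + 15*k - 1).
s_(k+1) − s_k = 5*k**4 + 26*k**3 + 34*k**2 + 15*k - 1 = t_k.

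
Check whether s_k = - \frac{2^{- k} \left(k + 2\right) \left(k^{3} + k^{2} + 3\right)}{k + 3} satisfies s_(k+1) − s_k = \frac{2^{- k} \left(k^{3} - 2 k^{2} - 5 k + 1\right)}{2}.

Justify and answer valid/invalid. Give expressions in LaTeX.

s_(k+1) = -(k + 3)*((k + 1)**3 + (k + 1)**2 + 3)/(2*2**k*(k + 4))
s_(k+1) − s_k = (k**5 + 4*k**4 - 10*k**3 - 49*k**2 - 39*k + 3)/(2*2**k*(k**2 + 7*k + 12))
(s_(k+1) − s_k) − t_k = (-k**4 - 3*k**3 + 9*k**2 + 14*k - 9)/(2*2**k*(k**2 + 7*k + 12))

Invalid: residual \frac{2^{- k} \left(- k^{4} - 3 k^{3} + 9 k^{2} + 14 k - 9\right)}{2 \left(k^{2} + 7 k + 12\right)} ≠ 0.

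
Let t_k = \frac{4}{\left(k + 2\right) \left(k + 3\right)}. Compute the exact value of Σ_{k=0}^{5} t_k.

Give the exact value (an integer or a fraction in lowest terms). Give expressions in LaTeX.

Ratio r(k) = (k + 2)/(k + 4).
Normal form (A,B,C) = (k + 2, k + 4, 1).
Solve (k + 2)·f(k+1) − (k + 3)·f(k) = 1.
From deg A=1, deg B=1, deg C=0: d=1.
Solving with deg f ≤ 1: f(k) = k/2.
So s_k = (B(k−1)f/C)·t_k = (k*(k + 3)/2)·t_k = 2*k/(k + 2).
Verify: 4/(k**2 + 5*k + 6) matches t_k.
Evaluate s at k=6 and k=0: 3/2 and 0; difference 3/2.

Σ = 3/2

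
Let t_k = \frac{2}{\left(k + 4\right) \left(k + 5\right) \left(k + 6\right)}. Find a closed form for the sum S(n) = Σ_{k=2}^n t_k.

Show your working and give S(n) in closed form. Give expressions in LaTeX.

r(k) = (k + 4)/(k + 7) after simplifying.
Factor: A=k + 4; B=k + 7; C=1.
f must satisfy (k + 4)·f(k+1) − (k + 6)·f(k) = 1.
Bound: deg f ≤ 2.
Solving with deg f ≤ 2: f(k) = k*(k + 9)/40.
R(k) = B(k−1)·f(k)/C(k) = k*(k + 6)*(k + 9)/40; s_k = R·t_k = k*(k + 9)/(20*(k + 4)*(k + 5)).
s_(k+1) − s_k = 2/(k**3 + 15*k**2 + 74*k + 120) = t_k.
Evaluate: s_(n+1) = (n**2 + 11*n + 10)/(20*(n**2 + 11*n + 30)); subtract s_(2) = 11/420 ⇒ S(n) = (n**2 + 11*n - 12)/(42*(n**2 + 11*n + 30)).

S(n) = \frac{n^{2} + 11 n - 12}{42 \left(n^{2} + 11 n + 30\right)}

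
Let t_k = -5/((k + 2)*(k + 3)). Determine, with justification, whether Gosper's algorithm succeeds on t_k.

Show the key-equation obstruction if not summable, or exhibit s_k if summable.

Yes. s_k = -5*k/(2*k + 4).

Ratio r(k) = (k + 2)/(k + 4).
Normal form (A,B,C) = (k + 2, k + 4, 1).
Key eq: (k + 2)·f(k+1) = (k + 3)·f(k) + (1).
deg f ≤ 1 (via 1,1,0).
Coefficient equations give f(k) = k/2.
Certificate R = B(k−1)f/C = k*(k + 3)/2 gives s_k = -5*k/(2*k + 4).
Δs = -5/(k**2 + 5*k + 6), as required.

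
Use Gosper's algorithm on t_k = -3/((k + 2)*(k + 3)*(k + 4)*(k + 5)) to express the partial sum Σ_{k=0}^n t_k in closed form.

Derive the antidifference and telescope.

Compute t_(k+1)/t_k: get (k + 2)/(k + 6).
Factor: A=k + 2; B=k + 6; C=1.
Need (k + 2)·f(k+1) − (k + 5)·f(k) = 1.
From deg A=1, deg B=1, deg C=0: d=3.
Coefficient equations give f(k) = k*(k**2 + 9*k + 26)/72.
So s_k = (B(k−1)f/C)·t_k = (k*(k + 5)*(k**2 + 9*k + 26)/72)·t_k = k*(-k**2 - 9*k - 26)/(24*(k + 2)*(k + 3)*(k + 4)).
Check: Δs_k = -3/(k**4 + 14*k**3 + 71*k**2 + 154*k + 120). ✓
Σ_(k=0)^n t_k = s_(n+1) − s_(0) = ((-n**3 - 12*n**2 - 47*n - 36)/(24*(n**3 + 12*n**2 + 47*n + 60))) − (0), i.e. (-n**3 - 12*n**2 - 47*n - 36)/(24*(n**3 + 12*n**2 + 47*n + 60)).

S(n) = (-n**3 - 12*n**2 - 47*n - 36)/(24*(n**3 + 12*n**2 + 47*n + 60))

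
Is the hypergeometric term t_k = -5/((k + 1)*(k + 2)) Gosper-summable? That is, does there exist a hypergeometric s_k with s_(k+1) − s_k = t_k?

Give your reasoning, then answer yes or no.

Yes. s_k = -5*k/(k + 1).

Step 1: r(k) = (k + 1)/(k + 3).
Take A(k)=k + 1, B(k)=k + 3, C(k)=1.
Solve (k + 1)·f(k+1) − (k + 2)·f(k) = 1.
Bound: deg f ≤ 1.
Match coefficients ⇒ f(k) = k.
Get s_k = R·t_k = -5*k/(k + 1) with R(k) = B(k−1)f(k)/C(k) = k*(k + 2).
Check: Δs_k = -5/(k**2 + 3*k + 2). ✓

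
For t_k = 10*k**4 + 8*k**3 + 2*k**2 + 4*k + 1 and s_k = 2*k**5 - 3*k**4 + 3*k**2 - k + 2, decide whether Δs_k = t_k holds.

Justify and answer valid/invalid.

Valid: the claim telescopes to t_k.

s_(k+1) = -k + 2*(k + 1)**5 - 3*(k + 1)**4 + 3*(k + 1)**2 + 1
s_(k+1) − s_k = 10*k**4 + 8*k**3 + 2*k**2 + 4*k + 1
(s_(k+1) − s_k) − t_k = 0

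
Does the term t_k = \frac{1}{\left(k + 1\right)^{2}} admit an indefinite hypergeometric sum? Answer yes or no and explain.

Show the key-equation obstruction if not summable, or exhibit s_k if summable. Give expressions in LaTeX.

r(k) = (k + 1)**2/(k + 2)**2 after simplifying.
A = k**2 + 2*k + 1, B = k**2 + 4*k + 4, C = 1.
Key eq: (k**2 + 2*k + 1)·f(k+1) = (k**2 + 2*k + 1)·f(k) + (1).
From deg A=2, deg B=2, deg C=0: d=0.
Generic f = c0 gives residual -1; -1 = 0 cannot hold, so t_k is not Gosper-summable.

No — the linear system for f has no solution.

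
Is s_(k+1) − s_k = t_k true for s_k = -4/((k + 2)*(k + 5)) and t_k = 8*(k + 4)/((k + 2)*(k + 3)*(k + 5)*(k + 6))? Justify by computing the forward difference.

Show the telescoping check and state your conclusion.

s_(k+1) = -4/((k + 3)*(k + 6))
s_(k+1) − s_k = 8*(k + 4)/(k**4 + 16*k**3 + 91*k**2 + 216*k + 180)
(s_(k+1) − s_k) − t_k = 0

Valid — Δs_k = t_k.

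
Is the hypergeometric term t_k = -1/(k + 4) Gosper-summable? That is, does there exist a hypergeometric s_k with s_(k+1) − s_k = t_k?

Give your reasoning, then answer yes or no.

No — key equation has no polynomial f.

Compute t_(k+1)/t_k: get (k + 4)/(k + 5).
So A=k + 4 and B=k + 5, with C=1.
Key eq: (k + 4)·f(k+1) = (k + 4)·f(k) + (1).
From deg A=1, deg B=1, deg C=0: d=0.
Generic f = c0 gives residual -1; -1 = 0 cannot hold, so t_k is not Gosper-summable.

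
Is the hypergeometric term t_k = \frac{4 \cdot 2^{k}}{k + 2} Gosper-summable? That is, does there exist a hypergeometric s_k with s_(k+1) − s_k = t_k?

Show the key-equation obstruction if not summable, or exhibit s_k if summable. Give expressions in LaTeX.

No — t_k has no hypergeometric antidifference.

Step 1: r(k) = 2*(k + 2)/(k + 3).
A = 2*k + 4, B = k + 3, C = 1.
Key eq: (2*k + 4)·f(k+1) = (k + 2)·f(k) + (1).
Bound: deg f ≤ -1.
deg f ≤ -1 is impossible — no certificate.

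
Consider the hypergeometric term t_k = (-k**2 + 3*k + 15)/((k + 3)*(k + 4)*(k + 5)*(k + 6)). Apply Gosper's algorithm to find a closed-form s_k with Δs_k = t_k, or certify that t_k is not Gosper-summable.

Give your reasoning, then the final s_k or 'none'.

s_k = k*(k**2 + 42*k + 107)/(30*(k + 3)*(k + 4)*(k + 5))

Compute t_(k+1)/t_k: get (k + 3)*(3*k - (k + 1)**2 + 18)/((k + 7)*(-k**2 + 3*k + 15)).
Factor: A=k + 3; B=k + 7; C=k**2 - 3*k - 15.
Need (k + 3)·f(k+1) − (k + 6)·f(k) = k**2 - 3*k - 15.
From deg A=1, deg B=1, deg C=2: d=3.
Solving with deg f ≤ 3: f(k) = -k*(k**2 + 42*k + 107)/30.
Get s_k = R·t_k = k*(k**2 + 42*k + 107)/(30*(k + 3)*(k + 4)*(k + 5)) with R(k) = B(k−1)f(k)/C(k) = -k*(k + 6)*(k**2 + 42*k + 107)/(30*(k**2 - 3*k - 15)).
Check: Δs_k = (-k**2 + 3*k + 15)/(k**4 + 18*k**3 + 119*k**2 + 342*k + 360). ✓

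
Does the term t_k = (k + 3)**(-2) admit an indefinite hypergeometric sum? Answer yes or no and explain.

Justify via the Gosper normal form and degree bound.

No; the coefficient equations for f are inconsistent.

t_(k+1)/t_k = (k + 3)**2/(k + 4)**2.
Normal form (A,B,C) = (k**2 + 6*k + 9, k**2 + 8*k + 16, 1).
Solve (k**2 + 6*k + 9)·f(k+1) − (k**2 + 6*k + 9)·f(k) = 1.
Degrees (2,2,0) ⇒ d ≤ 0.
Write f(k) = c0. Then LHS − RHS = -1, requiring -1 = 0: contradictory. No certificate.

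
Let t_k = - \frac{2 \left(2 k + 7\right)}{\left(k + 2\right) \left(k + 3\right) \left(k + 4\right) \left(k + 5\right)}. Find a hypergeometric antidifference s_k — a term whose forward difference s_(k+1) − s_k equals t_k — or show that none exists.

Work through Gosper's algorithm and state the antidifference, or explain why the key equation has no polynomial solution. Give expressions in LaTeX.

t_(k+1)/t_k = (k + 2)*(2*k + 9)/((k + 6)*(2*k + 7)).
So A=k + 2 and B=k + 6, with C=k + 7/2.
f must satisfy (k + 2)·f(k+1) − (k + 5)·f(k) = k + 7/2.
deg f ≤ 3 (via 1,1,1).
Match coefficients ⇒ f(k) = k*(k + 3)*(k + 6)/16.
Then R = B(k−1)f/C = k*(k + 3)*(k + 5)*(k + 6)/(8*(2*k + 7)), so s_k = R(k)·t_k = k*(-k - 6)/(4*(k**2 + 6*k + 8)).
s_(k+1) − s_k = 2*(-2*k - 7)/(k**4 + 14*k**3 + 71*k**2 + 154*k + 120) = t_k.

s_k = \frac{k \left(- k - 6\right)}{4 \left(k^{2} + 6 k + 8\right)}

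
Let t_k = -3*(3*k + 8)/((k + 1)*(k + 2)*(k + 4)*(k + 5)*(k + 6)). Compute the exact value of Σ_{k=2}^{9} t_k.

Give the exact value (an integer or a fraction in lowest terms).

Compute t_(k+1)/t_k: get (k + 1)*(k + 4)*(3*k + 11)/((k + 3)*(k + 7)*(3*k + 8)).
Gosper form: A/B · C(k+1)/C(k) with A=k + 1, B=k + 7, C=k**2 + 17*k/3 + 8.
Set up (k + 1)·f(k+1) − (k + 6)·f(k) − (k**2 + 17*k/3 + 8) = 0.
Degrees (1,1,2) ⇒ d ≤ 5.
Match coefficients ⇒ f(k) = k*(k + 2)*(k + 3)*(k**2 + 10*k + 29)/60.
So s_k = (B(k−1)f/C)·t_k = (k*(k + 2)*(k + 6)*(k**2 + 10*k + 29)/(20*(3*k + 8)))·t_k = 3*k*(-k**2 - 10*k - 29)/(20*(k**3 + 10*k**2 + 29*k + 20)).
Check: Δs_k = 3*(-3*k - 8)/(k**5 + 18*k**4 + 121*k**3 + 372*k**2 + 508*k + 240). ✓
Sum = s_(10) − s_(2); s_(10) = -229/1540, s_(2) = -53/420 ⇒ -26/1155.

Σ = -26/1155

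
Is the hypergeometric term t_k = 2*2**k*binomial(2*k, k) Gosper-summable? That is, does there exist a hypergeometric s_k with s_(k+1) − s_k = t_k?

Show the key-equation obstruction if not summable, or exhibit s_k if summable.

No — t_k has no hypergeometric antidifference.

Ratio r(k) = 4*(2*k + 1)/(k + 1).
Factor: A=8*k + 4; B=k + 1; C=1.
Key eq: (8*k + 4)·f(k+1) = (k)·f(k) + (1).
From deg A=1, deg B=1, deg C=0: d=-1.
deg f ≤ -1 is impossible — no certificate.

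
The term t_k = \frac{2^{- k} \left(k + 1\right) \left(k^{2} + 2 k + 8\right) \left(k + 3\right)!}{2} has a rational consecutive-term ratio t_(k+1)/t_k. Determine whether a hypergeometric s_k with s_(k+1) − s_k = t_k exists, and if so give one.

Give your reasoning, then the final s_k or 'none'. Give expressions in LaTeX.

s_k = 2^{- k} \left(k^{2} - k + 4\right) \left(k + 3\right)!

Ratio r(k) = (k + 2)*(k + 4)*(2*k + (k + 1)**2 + 10)/(2*(k + 1)*(k**2 + 2*k + 8)).
A = k/2 + 2, B = 1, C = k**3 + 3*k**2 + 10*k + 8.
Solve (k/2 + 2)·f(k+1) − (1)·f(k) = k**3 + 3*k**2 + 10*k + 8.
Degrees (1,0,3) ⇒ d ≤ 2.
A polynomial solution: f(k) = 2*(k**2 - k + 4).
Then R = B(k−1)f/C = 2*(k**2 - k + 4)/((k + 1)*(k**2 + 2*k + 8)), so s_k = R(k)·t_k = (k**2 - k + 4)*factorial(k + 3)/2**k.
Check: Δs_k = (k + 1)*(k**2 + 2*k + 8)*factorial(k + 3)/(2*2**k). ✓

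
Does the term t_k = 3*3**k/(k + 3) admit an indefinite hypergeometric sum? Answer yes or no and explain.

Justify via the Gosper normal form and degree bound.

t_(k+1)/t_k = 3*(k + 3)/(k + 4).
A = 3*k + 9, B = k + 4, C = 1.
f must satisfy (3*k + 9)·f(k+1) − (k + 3)·f(k) = 1.
d = -1 from the (1,1,0) case.
Bound -1 < 0, so the key equation has no polynomial solution.

No. Not Gosper-summable.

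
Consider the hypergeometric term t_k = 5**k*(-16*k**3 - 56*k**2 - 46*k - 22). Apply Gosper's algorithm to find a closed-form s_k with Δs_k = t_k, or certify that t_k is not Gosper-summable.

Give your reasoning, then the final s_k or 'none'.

Compute t_(k+1)/t_k: get 5*(8*k**3 + 52*k**2 + 103*k + 70)/(8*k**3 + 28*k**2 + 23*k + 11).
So A=5 and B=1, with C=k**3 + 7*k**2/2 + 23*k/8 + 11/8.
Set up (5)·f(k+1) − (1)·f(k) − (k**3 + 7*k**2/2 + 23*k/8 + 11/8) = 0.
Bound: deg f ≤ 3.
A polynomial solution: f(k) = (4*k**3 - k**2 - k + 3)/16.
Certificate R = B(k−1)f/C = (4*k**3 - k**2 - k + 3)/(2*(8*k**3 + 28*k**2 + 23*k + 11)) gives s_k = 5**k*(-4*k**3 + k**2 + k - 3).
Δs = 5**k*(-16*k**3 - 56*k**2 - 46*k - 22), as required.

s_k = 5**k*(-4*k**3 + k**2 + k - 3)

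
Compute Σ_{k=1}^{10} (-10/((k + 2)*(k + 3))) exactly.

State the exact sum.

Σ = -100/39

Ratio r(k) = (k + 2)/(k + 4).
A = k + 2, B = k + 4, C = 1.
Key eq: (k + 2)·f(k+1) = (k + 3)·f(k) + (1).
Bound: deg f ≤ 1.
A polynomial solution: f(k) = k/2.
So s_k = (B(k−1)f/C)·t_k = (k*(k + 3)/2)·t_k = -5*k/(k + 2).
Verify: -10/(k**2 + 5*k + 6) matches t_k.
Telescoping: Σ = s_(11) − s_(1) = -55/13 − (-5/3) = -100/39.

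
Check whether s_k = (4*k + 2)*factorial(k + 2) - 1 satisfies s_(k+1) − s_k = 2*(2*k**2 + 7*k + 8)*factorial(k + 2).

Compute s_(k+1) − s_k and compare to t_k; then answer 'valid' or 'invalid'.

Valid — Δs_k = t_k.

s_(k+1) = (4*k + 6)*factorial(k + 3) - 1
s_(k+1) − s_k = 2*(2*k**2 + 7*k + 8)*factorial(k + 2)
(s_(k+1) − s_k) − t_k = 0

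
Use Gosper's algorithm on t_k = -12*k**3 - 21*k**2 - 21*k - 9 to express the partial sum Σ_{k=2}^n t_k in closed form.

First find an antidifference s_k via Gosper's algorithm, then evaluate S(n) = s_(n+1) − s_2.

r(k) = (4*k**3 + 19*k**2 + 33*k + 21)/(4*k**3 + 7*k**2 + 7*k + 3) after simplifying.
Take A(k)=1, B(k)=1, C(k)=k**3 + 7*k**2/4 + 7*k/4 + 3/4.
Key eq: (1)·f(k+1) = (1)·f(k) + (k**3 + 7*k**2/4 + 7*k/4 + 3/4).
Degrees (0,0,3) ⇒ d ≤ 4.
A polynomial solution: f(k) = k*(3*k**3 + k**2 + 3*k + 2)/12.
Get s_k = R·t_k = k*(-3*k**3 - k**2 - 3*k - 2) with R(k) = B(k−1)f(k)/C(k) = k*(3*k**3 + k**2 + 3*k + 2)/(3*(4*k + 3)*(k**2 + k + 1)).
Verify: -12*k**3 - 21*k**2 - 21*k - 9 matches t_k.
Evaluate: s_(n+1) = -3*n**4 - 13*n**3 - 24*n**2 - 23*n - 9; subtract s_(2) = -72 ⇒ S(n) = -3*n**4 - 13*n**3 - 24*n**2 - 23*n + 63.

S(n) = -3*n**4 - 13*n**3 - 24*n**2 - 23*n + 63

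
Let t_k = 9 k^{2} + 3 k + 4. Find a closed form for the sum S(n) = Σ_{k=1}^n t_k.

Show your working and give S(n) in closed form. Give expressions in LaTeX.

Compute t_(k+1)/t_k: get (9*k**2 + 21*k + 16)/(9*k**2 + 3*k + 4).
Gosper form: A/B · C(k+1)/C(k) with A=1, B=1, C=k**2 + k/3 + 4/9.
f must satisfy (1)·f(k+1) − (1)·f(k) = k**2 + k/3 + 4/9.
deg f ≤ 3 (via 0,0,2).
Solve for f: f(k) = k*(3*k**2 - 3*k + 4)/9 (degree 3 ≤ 3).
Get s_k = R·t_k = k*(3*k**2 - 3*k + 4) with R(k) = B(k−1)f(k)/C(k) = k*(3*k**2 - 3*k + 4)/(9*k**2 + 3*k + 4).
Verify: 9*k**2 + 3*k + 4 matches t_k.
s_(n+1) = 3*n**3 + 6*n**2 + 7*n + 4 and s_(1) = 4, so S(n) = n*(3*n**2 + 6*n + 7).

S(n) = n \left(3 n^{2} + 6 n + 7\right)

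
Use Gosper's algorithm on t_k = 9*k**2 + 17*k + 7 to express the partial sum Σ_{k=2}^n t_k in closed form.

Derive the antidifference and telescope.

Step 1: r(k) = (9*k**2 + 35*k + 33)/(9*k**2 + 17*k + 7).
So A=1 and B=1, with C=k**2 + 17*k/9 + 7/9.
f must satisfy (1)·f(k+1) − (1)·f(k) = k**2 + 17*k/9 + 7/9.
deg f ≤ 3 (via 0,0,2).
Solving with deg f ≤ 3: f(k) = k**2*(3*k + 4)/9.
R(k) = B(k−1)·f(k)/C(k) = k**2*(3*k + 4)/(9*k**2 + 17*k + 7); s_k = R·t_k = k**2*(3*k + 4).
Check: Δs_k = 9*k**2 + 17*k + 7. ✓
s_(n+1) = 3*n**3 + 13*n**2 + 17*n + 7 and s_(2) = 40, so S(n) = 3*n**3 + 13*n**2 + 17*n - 33.

S(n) = 3*n**3 + 13*n**2 + 17*n - 33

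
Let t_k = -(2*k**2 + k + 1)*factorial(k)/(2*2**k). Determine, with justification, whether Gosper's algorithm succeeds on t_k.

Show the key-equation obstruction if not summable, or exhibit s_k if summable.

Yes. s_k = -(2*k + 1)*factorial(k)/2**k.

The ratio is (k + 1)*(k + 2*(k + 1)**2 + 2)/(2*(2*k**2 + k + 1)).
Factor: A=k/2 + 1/2; B=1; C=k**2 + k/2 + 1/2.
Solve (k/2 + 1/2)·f(k+1) − (1)·f(k) = k**2 + k/2 + 1/2.
d = 1 from the (1,0,2) case.
A polynomial solution: f(k) = 2*k + 1.
Get s_k = R·t_k = -(2*k + 1)*factorial(k)/2**k with R(k) = B(k−1)f(k)/C(k) = 2*(2*k + 1)/(2*k**2 + k + 1).
Check: Δs_k = -(2*k**2 + k + 1)*factorial(k)/(2*2**k). ✓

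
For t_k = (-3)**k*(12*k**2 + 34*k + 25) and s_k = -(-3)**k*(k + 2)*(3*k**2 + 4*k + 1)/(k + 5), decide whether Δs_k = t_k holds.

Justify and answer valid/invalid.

Invalid: residual (-3)**(k + 1)*(12*k**3 + 97*k**2 + 199*k + 126)/(k**2 + 11*k + 30) ≠ 0.

s_(k+1) = 3*(-3)**k*(k + 3)*(4*k + 3*(k + 1)**2 + 5)/(k + 6)
s_(k+1) − s_k = (-3)**k*(12*k**4 + 130*k**3 + 468*k**2 + 698*k + 372)/(k**2 + 11*k + 30)
(s_(k+1) − s_k) − t_k = (-3)**(k + 1)*(12*k**3 + 97*k**2 + 199*k + 126)/(k**2 + 11*k + 30)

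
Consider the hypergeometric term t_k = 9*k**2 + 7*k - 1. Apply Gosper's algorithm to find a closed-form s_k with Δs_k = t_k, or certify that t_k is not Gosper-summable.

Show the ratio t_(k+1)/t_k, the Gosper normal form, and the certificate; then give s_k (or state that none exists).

s_k = k*(3*k**2 - k - 3)

Ratio r(k) = (9*k**2 + 25*k + 15)/(9*k**2 + 7*k - 1).
Factor: A=1; B=1; C=k**2 + 7*k/9 - 1/9.
Set up (1)·f(k+1) − (1)·f(k) − (k**2 + 7*k/9 - 1/9) = 0.
Degrees (0,0,2) ⇒ d ≤ 3.
Match coefficients ⇒ f(k) = k*(3*k**2 - k - 3)/9.
Certificate R = B(k−1)f/C = k*(3*k**2 - k - 3)/(9*k**2 + 7*k - 1) gives s_k = k*(3*k**2 - k - 3).
Δs = 9*k**2 + 7*k - 1, as required.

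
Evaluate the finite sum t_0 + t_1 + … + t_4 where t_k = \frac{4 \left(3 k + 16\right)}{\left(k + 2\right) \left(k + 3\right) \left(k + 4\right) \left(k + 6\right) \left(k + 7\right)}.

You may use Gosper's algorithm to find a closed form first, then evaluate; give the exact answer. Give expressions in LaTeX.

Σ = 145/1386

Step 1: r(k) = (k + 2)*(k + 6)*(3*k + 19)/((k + 5)*(k + 8)*(3*k + 16)).
Factor: A=k + 2; B=k + 8; C=k**2 + 31*k/3 + 80/3.
f must satisfy (k + 2)·f(k+1) − (k + 7)·f(k) = k**2 + 31*k/3 + 80/3.
d = 5 from the (1,1,2) case.
Solving with deg f ≤ 5: f(k) = k*(k + 4)*(k + 5)*(k**2 + 11*k + 36)/108.
Certificate R = B(k−1)f/C = k*(k + 4)*(k + 7)*(k**2 + 11*k + 36)/(36*(3*k + 16)) gives s_k = k*(k**2 + 11*k + 36)/(9*(k**3 + 11*k**2 + 36*k + 36)).
Check: Δs_k = 4*(3*k + 16)/(k**5 + 22*k**4 + 185*k**3 + 740*k**2 + 1404*k + 1008). ✓
Evaluate s at k=5 and k=0: 145/1386 and 0; difference 145/1386.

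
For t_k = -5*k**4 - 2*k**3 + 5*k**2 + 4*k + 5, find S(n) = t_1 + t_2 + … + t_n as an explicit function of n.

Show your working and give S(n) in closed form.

Compute t_(k+1)/t_k: get (5*k**4 + 22*k**3 + 31*k**2 + 12*k - 7)/(5*k**4 + 2*k**3 - 5*k**2 - 4*k - 5).
So A=1 and B=1, with C=k**4 + 2*k**3/5 - k**2 - 4*k/5 - 1.
Set up (1)·f(k+1) − (1)·f(k) − (k**4 + 2*k**3/5 - k**2 - 4*k/5 - 1) = 0.
deg f ≤ 5 (via 0,0,4).
Match coefficients ⇒ f(k) = k*(k**4 - 2*k**3 - k**2 + k - 4)/5.
R(k) = B(k−1)·f(k)/C(k) = k*(k**4 - 2*k**3 - k**2 + k - 4)/(5*k**4 + 2*k**3 - 5*k**2 - 4*k - 5); s_k = R·t_k = k*(-k**4 + 2*k**3 + k**2 - k + 4).
Δs = -5*k**4 - 2*k**3 + 5*k**2 + 4*k + 5, as required.
s_(n+1) = -n**5 - 3*n**4 - n**3 + 4*n**2 + 8*n + 5 and s_(1) = 5, so S(n) = n*(-n**4 - 3*n**3 - n**2 + 4*n + 8).

S(n) = n*(-n**4 - 3*n**3 - n**2 + 4*n + 8)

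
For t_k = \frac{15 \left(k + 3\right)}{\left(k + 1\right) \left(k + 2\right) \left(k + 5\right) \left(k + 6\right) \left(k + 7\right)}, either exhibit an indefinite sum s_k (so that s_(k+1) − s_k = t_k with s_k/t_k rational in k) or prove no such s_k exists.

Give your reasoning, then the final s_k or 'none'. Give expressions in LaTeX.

s_k = \frac{k \left(k^{2} + 12 k + 41\right)}{6 \left(k^{3} + 12 k^{2} + 41 k + 30\right)}

t_(k+1)/t_k = (k + 1)*(k + 4)*(k + 5)/((k + 3)**2*(k + 8)).
Gosper form: A/B · C(k+1)/C(k) with A=k + 1, B=k + 8, C=k**3 + 10*k**2 + 33*k + 36.
Need (k + 1)·f(k+1) − (k + 7)·f(k) = k**3 + 10*k**2 + 33*k + 36.
From deg A=1, deg B=1, deg C=3: d=6.
Match coefficients ⇒ f(k) = k*(k + 2)*(k + 3)*(k + 4)*(k**2 + 12*k + 41)/90.
Certificate R = B(k−1)f/C = k*(k + 2)*(k + 7)*(k**2 + 12*k + 41)/(90*(k + 3)) gives s_k = k*(k**2 + 12*k + 41)/(6*(k**3 + 12*k**2 + 41*k + 30)).
Check: Δs_k = 15*(k + 3)/(k**5 + 21*k**4 + 163*k**3 + 567*k**2 + 844*k + 420). ✓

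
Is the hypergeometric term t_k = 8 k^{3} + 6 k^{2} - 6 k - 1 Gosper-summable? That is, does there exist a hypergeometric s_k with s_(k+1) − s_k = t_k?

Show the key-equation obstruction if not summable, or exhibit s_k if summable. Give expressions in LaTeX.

Yes. s_k = k \left(2 k^{3} - 2 k^{2} - 4 k + 3\right).

Compute t_(k+1)/t_k: get (8*k**3 + 30*k**2 + 30*k + 7)/(8*k**3 + 6*k**2 - 6*k - 1).
Normal form (A,B,C) = (1, 1, k**3 + 3*k**2/4 - 3*k/4 - 1/8).
f must satisfy (1)·f(k+1) − (1)·f(k) = k**3 + 3*k**2/4 - 3*k/4 - 1/8.
From deg A=0, deg B=0, deg C=3: d=4.
Solving with deg f ≤ 4: f(k) = k*(2*k**3 - 2*k**2 - 4*k + 3)/8.
Get s_k = R·t_k = k*(2*k**3 - 2*k**2 - 4*k + 3) with R(k) = B(k−1)f(k)/C(k) = k*(2*k**3 - 2*k**2 - 4*k + 3)/(8*k**3 + 6*k**2 - 6*k - 1).
s_(k+1) − s_k = 8*k**3 + 6*k**2 - 6*k - 1 = t_k.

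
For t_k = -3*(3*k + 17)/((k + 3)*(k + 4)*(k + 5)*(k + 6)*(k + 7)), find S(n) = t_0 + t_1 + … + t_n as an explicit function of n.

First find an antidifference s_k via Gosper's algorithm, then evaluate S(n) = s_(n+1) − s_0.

S(n) = (-n**3 - 16*n**2 - 83*n - 68)/(24*(n**3 + 16*n**2 + 83*n + 140))

Step 1: r(k) = (k + 3)*(3*k + 20)/((k + 8)*(3*k + 17)).
So A=k + 3 and B=k + 8, with C=k + 17/3.
Key eq: (k + 3)·f(k+1) = (k + 7)·f(k) + (k + 17/3).
d = 4 from the (1,1,1) case.
Match coefficients ⇒ f(k) = k*(k + 5)*(k**2 + 13*k + 54)/216.
Get s_k = R·t_k = k*(-k**2 - 13*k - 54)/(24*(k**3 + 13*k**2 + 54*k + 72)) with R(k) = B(k−1)f(k)/C(k) = k*(k + 5)*(k + 7)*(k**2 + 13*k + 54)/(72*(3*k + 17)).
Verify: 3*(-3*k - 17)/(k**5 + 25*k**4 + 245*k**3 + 1175*k**2 + 2754*k + 2520) matches t_k.
Evaluate: s_(n+1) = (-n**3 - 16*n**2 - 83*n - 68)/(24*(n**3 + 16*n**2 + 83*n + 140)); subtract s_(0) = 0 ⇒ S(n) = (-n**3 - 16*n**2 - 83*n - 68)/(24*(n**3 + 16*n**2 + 83*n + 140)).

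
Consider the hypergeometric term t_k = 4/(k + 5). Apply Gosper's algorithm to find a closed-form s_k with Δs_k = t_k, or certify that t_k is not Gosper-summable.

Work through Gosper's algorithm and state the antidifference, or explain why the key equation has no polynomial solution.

no hypergeometric antidifference exists

t_(k+1)/t_k = (k + 5)/(k + 6).
Normal form (A,B,C) = (k + 5, k + 6, 1).
Need (k + 5)·f(k+1) − (k + 5)·f(k) = 1.
From deg A=1, deg B=1, deg C=0: d=0.
Put f(k) = c0: A·f(k+1) − B(k−1)·f(k) − C = -1; need -1 = 0 — inconsistent ⇒ no f, not summable.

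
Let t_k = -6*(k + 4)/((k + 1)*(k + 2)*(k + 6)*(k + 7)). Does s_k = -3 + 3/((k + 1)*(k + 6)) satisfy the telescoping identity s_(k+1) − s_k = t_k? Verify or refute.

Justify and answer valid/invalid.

s_(k+1) = -3 + 3/((k + 2)*(k + 7))
s_(k+1) − s_k = 6*(-k - 4)/(k**4 + 16*k**3 + 83*k**2 + 152*k + 84)
(s_(k+1) − s_k) − t_k = 0

Valid: the claim telescopes to t_k.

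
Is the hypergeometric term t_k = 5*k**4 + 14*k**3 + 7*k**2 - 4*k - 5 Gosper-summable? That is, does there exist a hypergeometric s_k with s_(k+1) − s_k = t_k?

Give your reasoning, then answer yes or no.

t_(k+1)/t_k = (5*k**4 + 34*k**3 + 79*k**2 + 72*k + 17)/(5*k**4 + 14*k**3 + 7*k**2 - 4*k - 5).
Gosper form: A/B · C(k+1)/C(k) with A=1, B=1, C=k**4 + 14*k**3/5 + 7*k**2/5 - 4*k/5 - 1.
f must satisfy (1)·f(k+1) − (1)·f(k) = k**4 + 14*k**3/5 + 7*k**2/5 - 4*k/5 - 1.
d = 5 from the (0,0,4) case.
Coefficient equations give f(k) = k*(k**4 + k**3 - 3*k**2 - 2*k - 2)/5.
Certificate R = B(k−1)f/C = k*(k**4 + k**3 - 3*k**2 - 2*k - 2)/(5*k**4 + 14*k**3 + 7*k**2 - 4*k - 5) gives s_k = k*(k**4 + k**3 - 3*k**2 - 2*k - 2).
Δs = 5*k**4 + 14*k**3 + 7*k**2 - 4*k - 5, as required.

Yes. s_k = k*(k**4 + k**3 - 3*k**2 - 2*k - 2).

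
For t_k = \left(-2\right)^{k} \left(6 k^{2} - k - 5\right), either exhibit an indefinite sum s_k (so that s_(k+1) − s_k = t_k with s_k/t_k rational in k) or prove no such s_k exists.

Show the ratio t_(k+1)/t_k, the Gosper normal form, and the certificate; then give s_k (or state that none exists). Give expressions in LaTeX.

Compute t_(k+1)/t_k: get 2*k*(-6*k - 11)/(6*k**2 - k - 5).
Normal form (A,B,C) = (-2, 1, k**2 - k/6 - 5/6).
Key eq: (-2)·f(k+1) = (1)·f(k) + (k**2 - k/6 - 5/6).
From deg A=0, deg B=0, deg C=2: d=2.
Coefficient equations give f(k) = -(2*k**2 - 3*k - 1)/6.
Then R = B(k−1)f/C = -(2*k**2 - 3*k - 1)/((k - 1)*(6*k + 5)), so s_k = R(k)·t_k = (-2)**k*(-2*k**2 + 3*k + 1).
s_(k+1) − s_k = (-2)**k*(6*k**2 - k - 5) = t_k.

s_k = \left(-2\right)^{k} \left(- 2 k^{2} + 3 k + 1\right)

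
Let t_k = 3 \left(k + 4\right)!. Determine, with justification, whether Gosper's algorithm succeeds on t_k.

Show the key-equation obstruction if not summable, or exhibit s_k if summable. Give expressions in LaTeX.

Compute t_(k+1)/t_k: get k + 5.
A = k + 5, B = 1, C = 1.
Need (k + 5)·f(k+1) − (1)·f(k) = 1.
From deg A=1, deg B=0, deg C=0: d=-1.
deg f ≤ -1 is impossible — no certificate.

No. Not Gosper-summable.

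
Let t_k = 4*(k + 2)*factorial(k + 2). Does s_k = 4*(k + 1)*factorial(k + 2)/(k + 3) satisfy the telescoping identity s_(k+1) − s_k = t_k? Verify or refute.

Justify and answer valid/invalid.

s_(k+1) = 4*(k + 2)*factorial(k + 3)/(k + 4)
s_(k+1) − s_k = 4*(k**3 + 7*k**2 + 16*k + 14)*factorial(k + 2)/((k + 3)*(k + 4))
(s_(k+1) − s_k) − t_k = -8*(k**2 + 5*k + 5)*factorial(k + 2)/((k + 3)*(k + 4))

Invalid: residual -8*(k**2 + 5*k + 5)*factorial(k + 2)/((k + 3)*(k + 4)) ≠ 0.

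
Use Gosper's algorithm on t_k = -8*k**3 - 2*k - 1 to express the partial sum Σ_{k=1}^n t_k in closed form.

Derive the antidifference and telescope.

S(n) = n*(-2*n**3 - 4*n**2 - 3*n - 2)

Ratio r(k) = (2*k + 8*(k + 1)**3 + 3)/(8*k**3 + 2*k + 1).
Gosper form: A/B · C(k+1)/C(k) with A=1, B=1, C=k**3 + k/4 + 1/8.
f must satisfy (1)·f(k+1) − (1)·f(k) = k**3 + k/4 + 1/8.
Bound: deg f ≤ 4.
Solving with deg f ≤ 4: f(k) = k**2*(2*k**2 - 4*k + 3)/8.
Certificate R = B(k−1)f/C = k**2*(2*k**2 - 4*k + 3)/(8*k**3 + 2*k + 1) gives s_k = k**2*(-2*k**2 + 4*k - 3).
Check: Δs_k = -8*k**3 - 2*k - 1. ✓
Σ_(k=1)^n t_k = s_(n+1) − s_(1) = (-2*n**4 - 4*n**3 - 3*n**2 - 2*n - 1) − (-1), i.e. n*(-2*n**3 - 4*n**2 - 3*n - 2).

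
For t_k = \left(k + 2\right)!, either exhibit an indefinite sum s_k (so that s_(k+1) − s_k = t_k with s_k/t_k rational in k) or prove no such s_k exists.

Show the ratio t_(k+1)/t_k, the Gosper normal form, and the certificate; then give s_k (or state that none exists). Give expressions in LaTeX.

not Gosper-summable; s_k does not exist

t_(k+1)/t_k = k + 3.
Gosper form: A/B · C(k+1)/C(k) with A=k + 3, B=1, C=1.
Key eq: (k + 3)·f(k+1) = (1)·f(k) + (1).
Bound: deg f ≤ -1.
d = -1 < 0 ⇒ no nonzero polynomial f; not summable.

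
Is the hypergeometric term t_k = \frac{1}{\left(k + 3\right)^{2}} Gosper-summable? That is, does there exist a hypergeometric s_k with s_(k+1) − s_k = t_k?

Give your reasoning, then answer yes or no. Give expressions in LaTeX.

No — key equation has no polynomial f.

Step 1: r(k) = (k + 3)**2/(k + 4)**2.
Normal form (A,B,C) = (k**2 + 6*k + 9, k**2 + 8*k + 16, 1).
f must satisfy (k**2 + 6*k + 9)·f(k+1) − (k**2 + 6*k + 9)·f(k) = 1.
d = 0 from the (2,2,0) case.
Write f(k) = c0. Then LHS − RHS = -1, requiring -1 = 0: contradictory. No certificate.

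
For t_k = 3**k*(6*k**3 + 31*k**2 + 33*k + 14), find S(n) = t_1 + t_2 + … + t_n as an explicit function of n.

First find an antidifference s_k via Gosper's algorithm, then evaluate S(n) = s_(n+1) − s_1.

Compute t_(k+1)/t_k: get 3*(6*k**3 + 49*k**2 + 113*k + 84)/(6*k**3 + 31*k**2 + 33*k + 14).
Take A(k)=3, B(k)=1, C(k)=k**3 + 31*k**2/6 + 11*k/2 + 7/3.
Need (3)·f(k+1) − (1)·f(k) = k**3 + 31*k**2/6 + 11*k/2 + 7/3.
From deg A=0, deg B=0, deg C=3: d=3.
Match coefficients ⇒ f(k) = (3*k**3 + 2*k**2 - 3*k + 4)/6.
R(k) = B(k−1)·f(k)/C(k) = (3*k**3 + 2*k**2 - 3*k + 4)/(6*k**3 + 31*k**2 + 33*k + 14); s_k = R·t_k = 3**k*(3*k**3 + 2*k**2 - 3*k + 4).
Δs = 3**k*(6*k**3 + 31*k**2 + 33*k + 14), as required.
Σ_(k=1)^n t_k = s_(n+1) − s_(1) = (3**(n + 1)*(3*n**3 + 11*n**2 + 10*n + 6)) − (18), i.e. 9*3**n*n**3 + 33*3**n*n**2 + 30*3**n*n + 18*3**n - 18.

S(n) = 9*3**n*n**3 + 33*3**n*n**2 + 30*3**n*n + 18*3**n - 18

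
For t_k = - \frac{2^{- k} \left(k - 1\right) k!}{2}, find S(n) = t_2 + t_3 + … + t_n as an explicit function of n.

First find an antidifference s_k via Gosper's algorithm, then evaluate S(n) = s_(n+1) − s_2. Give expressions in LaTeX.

Compute t_(k+1)/t_k: get k*(k + 1)/(2*(k - 1)).
Normal form (A,B,C) = (k/2 + 1/2, 1, k - 1).
f must satisfy (k/2 + 1/2)·f(k+1) − (1)·f(k) = k - 1.
Degrees (1,0,1) ⇒ d ≤ 0.
Match coefficients ⇒ f(k) = 2.
R(k) = B(k−1)·f(k)/C(k) = 2/(k - 1); s_k = R·t_k = -factorial(k)/2**k.
Δs = -(k - 1)*factorial(k)/(2*2**k), as required.
Evaluate: s_(n+1) = -2**(-n - 1)*factorial(n + 1); subtract s_(2) = -1/2 ⇒ S(n) = 2**(-n - 1)*(2**n - n*factorial(n) - factorial(n)).

S(n) = 2^{- n - 1} \left(2^{n} - n n! - n!\right)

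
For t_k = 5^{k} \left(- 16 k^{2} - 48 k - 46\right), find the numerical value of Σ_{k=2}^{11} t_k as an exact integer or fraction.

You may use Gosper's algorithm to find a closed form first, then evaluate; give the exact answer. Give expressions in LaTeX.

Σ = -147460936900

t_(k+1)/t_k = 5*(8*k**2 + 40*k + 55)/(8*k**2 + 24*k + 23).
Normal form (A,B,C) = (5, 1, k**2 + 3*k + 23/8).
f must satisfy (5)·f(k+1) − (1)·f(k) = k**2 + 3*k + 23/8.
From deg A=0, deg B=0, deg C=2: d=2.
Solving with deg f ≤ 2: f(k) = (2*k**2 + k + 2)/8.
Get s_k = R·t_k = -2*5**k*(2*k**2 + k + 2) with R(k) = B(k−1)f(k)/C(k) = (2*k**2 + k + 2)/(8*k**2 + 24*k + 23).
Verify: 5**k*(-16*k**2 - 48*k - 46) matches t_k.
Σ_(k=2)^(11) t_k = s_(12) − s_(2) = -147460937500 − (-600) = -147460936900.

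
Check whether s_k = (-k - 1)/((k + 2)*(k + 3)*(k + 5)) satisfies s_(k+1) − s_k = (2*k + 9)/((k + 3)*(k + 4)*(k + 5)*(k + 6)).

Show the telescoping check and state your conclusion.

s_(k+1) = (-k - 2)/((k + 3)*(k + 4)*(k + 6))
s_(k+1) − s_k = 2*(k**2 + 5*k + 2)/(k**5 + 20*k**4 + 155*k**3 + 580*k**2 + 1044*k + 720)
(s_(k+1) − s_k) − t_k = (-3*k - 14)/(k**5 + 20*k**4 + 155*k**3 + 580*k**2 + 1044*k + 720)

Invalid: residual (-3*k - 14)/(k**5 + 20*k**4 + 155*k**3 + 580*k**2 + 1044*k + 720) ≠ 0.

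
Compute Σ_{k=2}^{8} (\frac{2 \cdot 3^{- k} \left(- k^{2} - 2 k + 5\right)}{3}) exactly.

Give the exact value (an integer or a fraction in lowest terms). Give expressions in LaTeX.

r(k) = (k**2 + 4*k - 2)/(3*(k**2 + 2*k - 5)) after simplifying.
Take A(k)=1/3, B(k)=1, C(k)=k**2 + 2*k - 5.
f must satisfy (1/3)·f(k+1) − (1)·f(k) = k**2 + 2*k - 5.
From deg A=0, deg B=0, deg C=2: d=2.
Solving with deg f ≤ 2: f(k) = -3*(k**2 + 3*k - 3)/2.
Certificate R = B(k−1)f/C = -3*(k**2 + 3*k - 3)/(2*(k**2 + 2*k - 5)) gives s_k = (k**2 + 3*k - 3)/3**k.
Δs = 2*(-k**2 - 2*k + 5)/(3*3**k), as required.
Telescoping: Σ = s_(9) − s_(2) = 35/6561 − (7/9) = -5068/6561.

Σ = -5068/6561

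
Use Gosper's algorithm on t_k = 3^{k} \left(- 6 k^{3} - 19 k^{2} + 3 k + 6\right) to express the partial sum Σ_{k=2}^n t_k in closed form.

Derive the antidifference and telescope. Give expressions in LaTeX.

S(n) = - 9 \cdot 3^{n} n^{3} - 15 \cdot 3^{n} n^{2} + 6 \cdot 3^{n} n + 3 \cdot 3^{n} + 45

Step 1: r(k) = 3*(6*k**3 + 37*k**2 + 53*k + 16)/(6*k**3 + 19*k**2 - 3*k - 6).
Factor: A=3; B=1; C=k**3 + 19*k**2/6 - k/2 - 1.
Set up (3)·f(k+1) − (1)·f(k) − (k**3 + 19*k**2/6 - k/2 - 1) = 0.
Bound: deg f ≤ 3.
Solving with deg f ≤ 3: f(k) = (3*k**3 - 4*k**2 - 3*k + 3)/6.
Certificate R = B(k−1)f/C = (3*k**3 - 4*k**2 - 3*k + 3)/(6*k**3 + 19*k**2 - 3*k - 6) gives s_k = 3**k*(-3*k**3 + 4*k**2 + 3*k - 3).
Check: Δs_k = 3**k*(-6*k**3 - 19*k**2 + 3*k + 6). ✓
Telescope: S(n) = s_(n+1) − s_(2) = 3**(n + 1)*(-3*n**3 - 5*n**2 + 2*n + 1) − (-45) = -9*3**n*n**3 - 15*3**n*n**2 + 6*3**n*n + 3*3**n + 45.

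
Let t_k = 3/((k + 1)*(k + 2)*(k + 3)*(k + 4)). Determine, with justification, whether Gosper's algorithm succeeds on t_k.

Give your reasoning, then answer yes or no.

Step 1: r(k) = (k + 1)/(k + 5).
Gosper form: A/B · C(k+1)/C(k) with A=k + 1, B=k + 5, C=1.
Set up (k + 1)·f(k+1) − (k + 4)·f(k) − (1) = 0.
d = 3 from the (1,1,0) case.
A polynomial solution: f(k) = k*(k**2 + 6*k + 11)/18.
Certificate R = B(k−1)f/C = k*(k + 4)*(k**2 + 6*k + 11)/18 gives s_k = k*(k**2 + 6*k + 11)/(6*(k + 1)*(k + 2)*(k + 3)).
Verify: 3/(k**4 + 10*k**3 + 35*k**2 + 50*k + 24) matches t_k.

Yes. s_k = k*(k**2 + 6*k + 11)/(6*(k + 1)*(k + 2)*(k + 3)).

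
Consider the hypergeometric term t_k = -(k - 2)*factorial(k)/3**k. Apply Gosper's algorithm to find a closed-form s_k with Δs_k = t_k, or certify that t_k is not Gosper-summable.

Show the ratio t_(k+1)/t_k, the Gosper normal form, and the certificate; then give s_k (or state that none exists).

s_k = -3**(1 - k)*factorial(k)

Step 1: r(k) = (k**2 - 1)/(3*(k - 2)).
So A=k/3 + 1/3 and B=1, with C=k - 2.
f must satisfy (k/3 + 1/3)·f(k+1) − (1)·f(k) = k - 2.
d = 0 from the (1,0,1) case.
Solving with deg f ≤ 0: f(k) = 3.
Then R = B(k−1)f/C = 3/(k - 2), so s_k = R(k)·t_k = -3**(1 - k)*factorial(k).
s_(k+1) − s_k = -(k - 2)*factorial(k)/3**k = t_k.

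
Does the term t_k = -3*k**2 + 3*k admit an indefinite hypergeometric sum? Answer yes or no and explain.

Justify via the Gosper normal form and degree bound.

Step 1: r(k) = (k + 1)/(k - 1).
Gosper form: A/B · C(k+1)/C(k) with A=1, B=1, C=k**2 - k.
f must satisfy (1)·f(k+1) − (1)·f(k) = k**2 - k.
From deg A=0, deg B=0, deg C=2: d=3.
A polynomial solution: f(k) = k*(k - 2)*(k - 1)/3.
R(k) = B(k−1)·f(k)/C(k) = (k - 2)/3; s_k = R·t_k = k*(-k**2 + 3*k - 2).
Verify: 3*k*(1 - k) matches t_k.

Yes. s_k = k*(-k**2 + 3*k - 2).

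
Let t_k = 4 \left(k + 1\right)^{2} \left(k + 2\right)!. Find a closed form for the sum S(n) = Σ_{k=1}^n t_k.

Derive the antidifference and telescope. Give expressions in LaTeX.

S(n) = 4 n \left(n + 3\right)!

Compute t_(k+1)/t_k: get (k + 2)**2*(k + 3)/(k + 1)**2.
A = k + 3, B = 1, C = k**2 + 2*k + 1.
Key eq: (k + 3)·f(k+1) = (1)·f(k) + (k**2 + 2*k + 1).
From deg A=1, deg B=0, deg C=2: d=1.
Coefficient equations give f(k) = k - 1.
So s_k = (B(k−1)f/C)·t_k = ((k - 1)/(k + 1)**2)·t_k = 4*(k - 1)*factorial(k + 2).
Δs = 4*(k + 1)**2*factorial(k + 2), as required.
Telescope: S(n) = s_(n+1) − s_(1) = 4*n*factorial(n + 3) − (0) = 4*n*factorial(n + 3).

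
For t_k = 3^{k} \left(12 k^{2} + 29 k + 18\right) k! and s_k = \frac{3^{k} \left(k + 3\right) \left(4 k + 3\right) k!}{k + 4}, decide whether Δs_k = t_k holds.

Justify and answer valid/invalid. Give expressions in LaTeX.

s_(k+1) = 3**(k + 1)*(k + 4)*(4*k + 7)*factorial(k + 1)/(k + 5)
s_(k+1) − s_k = 3**k*(12*k**4 + 125*k**3 + 442*k**2 + 612*k + 291)*factorial(k)/((k + 4)*(k + 5))
(s_(k+1) − s_k) − t_k = -3**k*(12*k**3 + 77*k**2 + 130*k + 69)*factorial(k)/((k + 4)*(k + 5))

Invalid: residual - \frac{3^{k} \left(12 k^{3} + 77 k^{2} + 130 k + 69\right) k!}{\left(k + 4\right) \left(k + 5\right)} ≠ 0.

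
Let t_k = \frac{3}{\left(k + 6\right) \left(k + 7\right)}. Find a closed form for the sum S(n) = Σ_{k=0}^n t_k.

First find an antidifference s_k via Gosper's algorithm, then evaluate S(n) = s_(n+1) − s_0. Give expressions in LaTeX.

S(n) = \frac{n + 1}{2 \left(n + 7\right)}

Step 1: r(k) = (k + 6)/(k + 8).
Gosper form: A/B · C(k+1)/C(k) with A=k + 6, B=k + 8, C=1.
Solve (k + 6)·f(k+1) − (k + 7)·f(k) = 1.
Bound: deg f ≤ 1.
A polynomial solution: f(k) = k/6.
Get s_k = R·t_k = k/(2*(k + 6)) with R(k) = B(k−1)f(k)/C(k) = k*(k + 7)/6.
s_(k+1) − s_k = 3/(k**2 + 13*k + 42) = t_k.
Σ_(k=0)^n t_k = s_(n+1) − s_(0) = ((n + 1)/(2*(n + 7))) − (0), i.e. (n + 1)/(2*(n + 7)).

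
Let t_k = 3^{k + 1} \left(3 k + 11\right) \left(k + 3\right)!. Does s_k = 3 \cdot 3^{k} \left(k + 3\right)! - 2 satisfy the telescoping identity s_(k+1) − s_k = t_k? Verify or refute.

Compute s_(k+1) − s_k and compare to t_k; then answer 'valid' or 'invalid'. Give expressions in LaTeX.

s_(k+1) = 3*3**(k + 1)*factorial(k + 4) - 2
s_(k+1) − s_k = 3**(k + 1)*(3*k + 11)*factorial(k + 3)
(s_(k+1) − s_k) − t_k = 0

valid; difference matches t_k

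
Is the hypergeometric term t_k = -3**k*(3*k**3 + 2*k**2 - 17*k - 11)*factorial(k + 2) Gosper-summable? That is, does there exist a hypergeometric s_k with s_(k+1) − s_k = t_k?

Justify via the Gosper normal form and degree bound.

t_(k+1)/t_k = 3*(3*k**4 + 20*k**3 + 29*k**2 - 35*k - 69)/(3*k**3 + 2*k**2 - 17*k - 11).
Take A(k)=3*k + 9, B(k)=1, C(k)=k**3 + 2*k**2/3 - 17*k/3 - 11/3.
Key eq: (3*k + 9)·f(k+1) = (1)·f(k) + (k**3 + 2*k**2/3 - 17*k/3 - 11/3).
Degrees (1,0,3) ⇒ d ≤ 2.
Solve for f: f(k) = (k**2 - 4*k + 2)/3 (degree 2 ≤ 2).
Then R = B(k−1)f/C = (k**2 - 4*k + 2)/(3*k**3 + 2*k**2 - 17*k - 11), so s_k = R(k)·t_k = -3**k*(k**2 - 4*k + 2)*factorial(k + 2).
Check: Δs_k = -3**k*(3*k**3 + 2*k**2 - 17*k - 11)*factorial(k + 2). ✓

Yes. s_k = -3**k*(k**2 - 4*k + 2)*factorial(k + 2).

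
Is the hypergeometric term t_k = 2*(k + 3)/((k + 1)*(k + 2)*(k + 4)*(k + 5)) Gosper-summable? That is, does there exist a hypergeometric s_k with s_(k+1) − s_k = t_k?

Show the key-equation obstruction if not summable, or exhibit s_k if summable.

The ratio is (k + 1)*(k + 4)**2/((k + 3)**2*(k + 6)).
Gosper form: A/B · C(k+1)/C(k) with A=k + 1, B=k + 6, C=k**2 + 6*k + 9.
Set up (k + 1)·f(k+1) − (k + 5)·f(k) − (k**2 + 6*k + 9) = 0.
deg f ≤ 4 (via 1,1,2).
Solving with deg f ≤ 4: f(k) = k*(k + 2)*(k + 3)*(k + 5)/8.
So s_k = (B(k−1)f/C)·t_k = (k*(k + 2)*(k + 5)**2/(8*(k + 3)))·t_k = k*(k + 5)/(4*(k**2 + 5*k + 4)).
Δs = 2*(k + 3)/(k**4 + 12*k**3 + 49*k**2 + 78*k + 40), as required.

Yes. s_k = k*(k + 5)/(4*(k**2 + 5*k + 4)).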